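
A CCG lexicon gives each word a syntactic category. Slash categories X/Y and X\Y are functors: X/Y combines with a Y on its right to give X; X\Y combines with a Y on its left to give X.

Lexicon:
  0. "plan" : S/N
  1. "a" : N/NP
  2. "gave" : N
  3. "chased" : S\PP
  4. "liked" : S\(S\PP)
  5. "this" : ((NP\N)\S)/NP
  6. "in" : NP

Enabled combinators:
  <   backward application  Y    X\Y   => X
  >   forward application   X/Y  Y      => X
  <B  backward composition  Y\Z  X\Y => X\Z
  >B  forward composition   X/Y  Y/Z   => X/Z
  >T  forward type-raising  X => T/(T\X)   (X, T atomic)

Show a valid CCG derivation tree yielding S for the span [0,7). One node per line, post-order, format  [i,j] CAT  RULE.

[0,1] S/N  lex  "plan"
[1,2] N/NP  lex  "a"
[0,2] S/NP  >B  k=1
[2,3] N  lex  "gave"
[3,4] S\PP  lex  "chased"
[4,5] S\(S\PP)  lex  "liked"
[3,5] S  <  k=4
[5,6] ((NP\N)\S)/NP  lex  "this"
[6,7] NP  lex  "in"
[5,7] (NP\N)\S  >  k=6
[3,7] NP\N  <  k=5
[2,7] NP  <  k=3
[0,7] S  >  k=2

[0,7] S   >
  [0,2] S/NP   >B
    [0,1] "plan" : S/N
    [1,2] "a" : N/NP
  [2,7] NP   <
    [2,3] "gave" : N
    [3,7] NP\N   <
      [3,5] S   <
        [3,4] "chased" : S\PP
        [4,5] "liked" : S\(S\PP)
      [5,7] (NP\N)\S   >
        [5,6] "this" : ((NP\N)\S)/NP
        [6,7] "in" : NP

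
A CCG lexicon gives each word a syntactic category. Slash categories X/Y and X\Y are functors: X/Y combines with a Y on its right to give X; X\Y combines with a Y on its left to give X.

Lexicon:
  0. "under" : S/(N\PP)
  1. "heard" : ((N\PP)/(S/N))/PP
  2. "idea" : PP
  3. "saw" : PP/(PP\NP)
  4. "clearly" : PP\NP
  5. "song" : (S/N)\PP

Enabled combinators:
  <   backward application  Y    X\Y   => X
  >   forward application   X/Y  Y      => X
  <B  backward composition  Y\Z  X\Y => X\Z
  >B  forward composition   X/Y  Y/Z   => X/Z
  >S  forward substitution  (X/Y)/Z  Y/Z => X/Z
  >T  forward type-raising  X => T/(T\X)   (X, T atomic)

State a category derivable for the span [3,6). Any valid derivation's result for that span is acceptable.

[0,6] S   >
  [0,1] "under" : S/(N\PP)
  [1,6] N\PP   >
    [1,3] (N\PP)/(S/N)   >
      [1,2] "heard" : ((N\PP)/(S/N))/PP
      [2,3] "idea" : PP
    [3,6] S/N   <
      [3,5] PP   >
        [3,4] "saw" : PP/(PP\NP)
        [4,5] "clearly" : PP\NP
      [5,6] "song" : (S/N)\PP

S/N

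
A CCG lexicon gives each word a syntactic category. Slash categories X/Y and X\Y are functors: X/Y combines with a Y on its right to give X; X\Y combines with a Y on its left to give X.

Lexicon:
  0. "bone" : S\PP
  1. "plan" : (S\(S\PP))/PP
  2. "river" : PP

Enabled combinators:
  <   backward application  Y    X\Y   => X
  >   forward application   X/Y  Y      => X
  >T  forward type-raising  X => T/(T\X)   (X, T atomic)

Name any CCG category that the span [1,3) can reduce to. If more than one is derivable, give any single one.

S\(S\PP)

[0,3] S   <
  [0,1] "bone" : S\PP
  [1,3] S\(S\PP)   >
    [1,2] "plan" : (S\(S\PP))/PP
    [2,3] "river" : PP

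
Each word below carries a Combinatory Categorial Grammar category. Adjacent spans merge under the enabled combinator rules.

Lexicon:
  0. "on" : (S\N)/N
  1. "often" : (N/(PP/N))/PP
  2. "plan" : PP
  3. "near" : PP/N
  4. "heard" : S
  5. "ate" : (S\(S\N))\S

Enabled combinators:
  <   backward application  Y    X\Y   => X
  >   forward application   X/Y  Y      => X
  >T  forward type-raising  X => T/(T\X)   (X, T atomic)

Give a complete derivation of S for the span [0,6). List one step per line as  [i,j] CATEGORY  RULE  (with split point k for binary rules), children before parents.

[0,1] (S\N)/N  lex  "on"
[1,2] (N/(PP/N))/PP  lex  "often"
[2,3] PP  lex  "plan"
[1,3] N/(PP/N)  >  k=2
[3,4] PP/N  lex  "near"
[1,4] N  >  k=3
[0,4] S\N  >  k=1
[4,5] S  lex  "heard"
[5,6] (S\(S\N))\S  lex  "ate"
[4,6] S\(S\N)  <  k=5
[0,6] S  <  k=4

[0,6] S   <
  [0,4] S\N   >
    [0,1] "on" : (S\N)/N
    [1,4] N   >
      [1,3] N/(PP/N)   >
        [1,2] "often" : (N/(PP/N))/PP
        [2,3] "plan" : PP
      [3,4] "near" : PP/N
  [4,6] S\(S\N)   <
    [4,5] "heard" : S
    [5,6] "ate" : (S\(S\N))\S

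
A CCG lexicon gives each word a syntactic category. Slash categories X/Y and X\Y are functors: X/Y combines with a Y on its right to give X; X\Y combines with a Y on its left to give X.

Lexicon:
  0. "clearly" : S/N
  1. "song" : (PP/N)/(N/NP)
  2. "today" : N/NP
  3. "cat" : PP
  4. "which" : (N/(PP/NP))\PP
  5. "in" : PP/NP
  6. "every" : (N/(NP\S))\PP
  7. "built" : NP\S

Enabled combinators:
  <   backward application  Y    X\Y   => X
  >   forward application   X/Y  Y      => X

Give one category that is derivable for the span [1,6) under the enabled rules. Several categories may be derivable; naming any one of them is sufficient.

PP

[0,8] S   >
  [0,1] "clearly" : S/N
  [1,8] N   >
    [1,7] N/(NP\S)   <
      [1,6] PP   >
        [1,3] PP/N   >
          [1,2] "song" : (PP/N)/(N/NP)
          [2,3] "today" : N/NP
        [3,6] N   >
          [3,5] N/(PP/NP)   <
            [3,4] "cat" : PP
            [4,5] "which" : (N/(PP/NP))\PP
          [5,6] "in" : PP/NP
      [6,7] "every" : (N/(NP\S))\PP
    [7,8] "built" : NP\S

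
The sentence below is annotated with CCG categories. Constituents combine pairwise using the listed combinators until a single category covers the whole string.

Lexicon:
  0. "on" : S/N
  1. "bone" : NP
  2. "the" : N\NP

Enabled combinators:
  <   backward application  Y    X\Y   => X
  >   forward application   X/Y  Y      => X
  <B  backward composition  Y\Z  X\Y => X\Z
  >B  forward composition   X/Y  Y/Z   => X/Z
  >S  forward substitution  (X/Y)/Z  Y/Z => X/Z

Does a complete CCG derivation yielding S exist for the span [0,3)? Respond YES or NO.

YES

[0,3] S   >
  [0,1] "on" : S/N
  [1,3] N   <
    [1,2] "bone" : NP
    [2,3] "the" : N\NP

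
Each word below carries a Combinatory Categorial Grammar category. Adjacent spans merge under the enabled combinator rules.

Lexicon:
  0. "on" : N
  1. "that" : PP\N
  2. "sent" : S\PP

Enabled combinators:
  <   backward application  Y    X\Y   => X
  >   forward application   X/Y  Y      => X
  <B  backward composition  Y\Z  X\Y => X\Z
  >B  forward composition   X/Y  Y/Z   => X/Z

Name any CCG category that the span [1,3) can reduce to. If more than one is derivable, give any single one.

[0,3] S   <
  [0,1] "on" : N
  [1,3] S\N   <B
    [1,2] "that" : PP\N
    [2,3] "sent" : S\PP

S\N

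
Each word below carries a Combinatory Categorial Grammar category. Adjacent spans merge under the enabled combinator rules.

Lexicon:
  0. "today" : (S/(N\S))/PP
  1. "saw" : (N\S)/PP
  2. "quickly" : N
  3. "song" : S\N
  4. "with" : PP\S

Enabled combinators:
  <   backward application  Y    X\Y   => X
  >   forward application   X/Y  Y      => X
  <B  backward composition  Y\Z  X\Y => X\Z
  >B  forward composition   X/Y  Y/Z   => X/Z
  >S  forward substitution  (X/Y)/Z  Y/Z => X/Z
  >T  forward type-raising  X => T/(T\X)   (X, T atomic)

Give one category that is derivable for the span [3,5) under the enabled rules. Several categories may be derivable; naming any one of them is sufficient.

[0,5] S   >
  [0,2] S/PP   >S
    [0,1] "today" : (S/(N\S))/PP
    [1,2] "saw" : (N\S)/PP
  [2,5] PP   >
    [2,3] PP/(PP\N)   >T
      [2,3] "quickly" : N
    [3,5] PP\N   <B
      [3,4] "song" : S\N
      [4,5] "with" : PP\S

PP\N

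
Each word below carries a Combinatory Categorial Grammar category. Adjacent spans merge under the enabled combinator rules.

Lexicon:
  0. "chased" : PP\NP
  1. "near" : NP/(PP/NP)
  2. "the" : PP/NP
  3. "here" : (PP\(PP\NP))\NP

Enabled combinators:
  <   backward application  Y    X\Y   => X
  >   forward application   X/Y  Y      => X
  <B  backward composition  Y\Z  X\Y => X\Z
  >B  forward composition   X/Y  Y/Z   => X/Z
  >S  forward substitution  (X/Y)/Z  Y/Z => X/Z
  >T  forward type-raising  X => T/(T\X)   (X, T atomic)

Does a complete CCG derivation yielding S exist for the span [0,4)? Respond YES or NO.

NO

PP\NP NP/(PP/NP) PP/NP (PP\(PP\NP))\NP
CKY chart[0,4] = {N/(N\PP), NP/(NP\PP), PP, PP/(PP\PP), S/(S\PP)}; S ∉ chart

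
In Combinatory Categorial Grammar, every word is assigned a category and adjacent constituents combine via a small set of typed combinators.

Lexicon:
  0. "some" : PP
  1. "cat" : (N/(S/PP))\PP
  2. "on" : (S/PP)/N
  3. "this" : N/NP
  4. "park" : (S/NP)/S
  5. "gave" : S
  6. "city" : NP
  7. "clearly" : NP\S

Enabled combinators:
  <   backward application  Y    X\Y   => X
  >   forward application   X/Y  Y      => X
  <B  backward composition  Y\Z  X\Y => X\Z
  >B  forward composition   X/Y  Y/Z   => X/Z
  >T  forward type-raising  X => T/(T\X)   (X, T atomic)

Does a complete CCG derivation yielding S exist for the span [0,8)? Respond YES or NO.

PP (N/(S/PP))\PP (S/PP)/N N/NP (S/NP)/S S NP NP\S
CKY chart[0,8] = {N, N/(NP\NP), N/(N\N), NP/(NP\N), PP/(PP\N), S/(S\N)}; S ∉ chart

NO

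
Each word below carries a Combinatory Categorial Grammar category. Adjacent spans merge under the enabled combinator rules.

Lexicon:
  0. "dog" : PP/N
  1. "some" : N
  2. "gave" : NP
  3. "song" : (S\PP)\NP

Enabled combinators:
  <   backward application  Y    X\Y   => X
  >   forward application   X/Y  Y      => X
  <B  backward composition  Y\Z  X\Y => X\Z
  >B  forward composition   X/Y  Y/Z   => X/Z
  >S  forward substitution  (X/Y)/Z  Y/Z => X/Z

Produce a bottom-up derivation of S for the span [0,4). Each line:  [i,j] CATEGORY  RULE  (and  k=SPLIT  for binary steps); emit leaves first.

[0,1] PP/N  lex  "dog"
[1,2] N  lex  "some"
[0,2] PP  >  k=1
[2,3] NP  lex  "gave"
[3,4] (S\PP)\NP  lex  "song"
[2,4] S\PP  <  k=3
[0,4] S  <  k=2

[0,4] S   <
  [0,2] PP   >
    [0,1] "dog" : PP/N
    [1,2] "some" : N
  [2,4] S\PP   <
    [2,3] "gave" : NP
    [3,4] "song" : (S\PP)\NP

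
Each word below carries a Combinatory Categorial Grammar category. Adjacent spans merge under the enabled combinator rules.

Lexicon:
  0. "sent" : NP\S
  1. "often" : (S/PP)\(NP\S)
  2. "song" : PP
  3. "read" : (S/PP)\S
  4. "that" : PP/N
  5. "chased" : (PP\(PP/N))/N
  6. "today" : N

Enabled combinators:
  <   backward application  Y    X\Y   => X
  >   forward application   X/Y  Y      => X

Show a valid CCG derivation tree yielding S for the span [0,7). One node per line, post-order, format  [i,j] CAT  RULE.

[0,7] S   >
  [0,4] S/PP   <
    [0,3] S   >
      [0,2] S/PP   <
        [0,1] "sent" : NP\S
        [1,2] "often" : (S/PP)\(NP\S)
      [2,3] "song" : PP
    [3,4] "read" : (S/PP)\S
  [4,7] PP   <
    [4,5] "that" : PP/N
    [5,7] PP\(PP/N)   >
      [5,6] "chased" : (PP\(PP/N))/N
      [6,7] "today" : N

[0,1] NP\S  lex  "sent"
[1,2] (S/PP)\(NP\S)  lex  "often"
[0,2] S/PP  <  k=1
[2,3] PP  lex  "song"
[0,3] S  >  k=2
[3,4] (S/PP)\S  lex  "read"
[0,4] S/PP  <  k=3
[4,5] PP/N  lex  "that"
[5,6] (PP\(PP/N))/N  lex  "chased"
[6,7] N  lex  "today"
[5,7] PP\(PP/N)  >  k=6
[4,7] PP  <  k=5
[0,7] S  >  k=4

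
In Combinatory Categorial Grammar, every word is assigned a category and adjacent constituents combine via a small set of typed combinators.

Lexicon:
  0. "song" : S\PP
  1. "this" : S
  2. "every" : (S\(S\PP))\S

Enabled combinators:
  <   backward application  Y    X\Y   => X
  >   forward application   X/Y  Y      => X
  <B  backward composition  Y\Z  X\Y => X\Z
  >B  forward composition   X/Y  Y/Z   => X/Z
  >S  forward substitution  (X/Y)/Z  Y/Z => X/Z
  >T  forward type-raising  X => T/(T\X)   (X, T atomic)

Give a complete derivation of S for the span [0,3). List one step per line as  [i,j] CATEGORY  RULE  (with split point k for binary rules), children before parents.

[0,1] S\PP  lex  "song"
[1,2] S  lex  "this"
[2,3] (S\(S\PP))\S  lex  "every"
[1,3] S\(S\PP)  <  k=2
[0,3] S  <  k=1

[0,3] S   <
  [0,1] "song" : S\PP
  [1,3] S\(S\PP)   <
    [1,2] "this" : S
    [2,3] "every" : (S\(S\PP))\S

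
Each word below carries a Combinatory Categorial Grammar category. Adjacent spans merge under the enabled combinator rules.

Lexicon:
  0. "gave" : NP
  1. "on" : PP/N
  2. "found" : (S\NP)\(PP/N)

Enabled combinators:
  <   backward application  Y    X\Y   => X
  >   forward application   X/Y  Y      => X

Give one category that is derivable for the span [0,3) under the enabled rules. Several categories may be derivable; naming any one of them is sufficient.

S

[0,3] S   <
  [0,1] "gave" : NP
  [1,3] S\NP   <
    [1,2] "on" : PP/N
    [2,3] "found" : (S\NP)\(PP/N)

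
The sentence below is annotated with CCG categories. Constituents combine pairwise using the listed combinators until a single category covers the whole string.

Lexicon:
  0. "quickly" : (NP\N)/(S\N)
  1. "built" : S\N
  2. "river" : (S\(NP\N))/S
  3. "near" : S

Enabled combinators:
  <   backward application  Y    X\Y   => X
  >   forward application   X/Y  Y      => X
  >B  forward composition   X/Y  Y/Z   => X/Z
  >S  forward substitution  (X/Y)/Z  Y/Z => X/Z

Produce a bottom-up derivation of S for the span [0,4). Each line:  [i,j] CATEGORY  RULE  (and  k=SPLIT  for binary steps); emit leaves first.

[0,4] S   <
  [0,2] NP\N   >
    [0,1] "quickly" : (NP\N)/(S\N)
    [1,2] "built" : S\N
  [2,4] S\(NP\N)   >
    [2,3] "river" : (S\(NP\N))/S
    [3,4] "near" : S

[0,1] (NP\N)/(S\N)  lex  "quickly"
[1,2] S\N  lex  "built"
[0,2] NP\N  >  k=1
[2,3] (S\(NP\N))/S  lex  "river"
[3,4] S  lex  "near"
[2,4] S\(NP\N)  >  k=3
[0,4] S  <  k=2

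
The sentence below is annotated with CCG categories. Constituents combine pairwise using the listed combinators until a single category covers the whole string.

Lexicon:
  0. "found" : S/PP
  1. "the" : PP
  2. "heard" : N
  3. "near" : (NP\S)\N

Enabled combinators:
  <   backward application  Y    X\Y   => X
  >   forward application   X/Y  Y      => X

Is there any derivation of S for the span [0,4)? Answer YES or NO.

S/PP PP N (NP\S)\N
CKY chart[0,4] = {NP}; S ∉ chart

NO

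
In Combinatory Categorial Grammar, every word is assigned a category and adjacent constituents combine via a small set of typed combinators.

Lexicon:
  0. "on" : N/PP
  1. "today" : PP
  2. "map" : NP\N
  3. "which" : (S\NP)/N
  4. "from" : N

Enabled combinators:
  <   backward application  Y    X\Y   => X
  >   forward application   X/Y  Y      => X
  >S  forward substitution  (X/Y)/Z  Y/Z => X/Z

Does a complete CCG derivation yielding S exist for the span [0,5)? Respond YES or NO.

[0,5] S   <
  [0,3] NP   <
    [0,2] N   >
      [0,1] "on" : N/PP
      [1,2] "today" : PP
    [2,3] "map" : NP\N
  [3,5] S\NP   >
    [3,4] "which" : (S\NP)/N
    [4,5] "from" : N

YES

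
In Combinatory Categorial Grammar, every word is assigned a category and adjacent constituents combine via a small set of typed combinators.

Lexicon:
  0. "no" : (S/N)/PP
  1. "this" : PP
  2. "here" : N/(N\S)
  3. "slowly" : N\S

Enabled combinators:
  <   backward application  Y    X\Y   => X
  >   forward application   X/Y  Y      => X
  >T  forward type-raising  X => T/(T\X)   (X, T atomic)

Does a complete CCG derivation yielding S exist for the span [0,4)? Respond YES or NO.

YES

[0,4] S   >
  [0,2] S/N   >
    [0,1] "no" : (S/N)/PP
    [1,2] "this" : PP
  [2,4] N   >
    [2,3] "here" : N/(N\S)
    [3,4] "slowly" : N\S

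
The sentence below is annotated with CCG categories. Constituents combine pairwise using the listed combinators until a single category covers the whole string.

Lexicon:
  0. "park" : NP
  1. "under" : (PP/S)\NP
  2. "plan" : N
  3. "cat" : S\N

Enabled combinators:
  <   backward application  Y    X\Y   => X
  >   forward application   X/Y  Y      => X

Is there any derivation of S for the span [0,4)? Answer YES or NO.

NP (PP/S)\NP N S\N
CKY chart[0,4] = {PP}; S ∉ chart

NO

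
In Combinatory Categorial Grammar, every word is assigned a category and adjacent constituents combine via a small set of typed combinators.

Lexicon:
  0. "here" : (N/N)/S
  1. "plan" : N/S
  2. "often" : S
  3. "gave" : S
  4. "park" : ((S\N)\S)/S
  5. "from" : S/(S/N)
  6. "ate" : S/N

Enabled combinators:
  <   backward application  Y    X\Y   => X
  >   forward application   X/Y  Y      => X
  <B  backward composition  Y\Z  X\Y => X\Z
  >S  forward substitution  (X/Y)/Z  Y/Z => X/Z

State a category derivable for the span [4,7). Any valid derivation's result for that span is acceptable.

(S\N)\S

[0,7] S   <
  [0,3] N   >
    [0,2] N/S   >S
      [0,1] "here" : (N/N)/S
      [1,2] "plan" : N/S
    [2,3] "often" : S
  [3,7] S\N   <
    [3,4] "gave" : S
    [4,7] (S\N)\S   >
      [4,5] "park" : ((S\N)\S)/S
      [5,7] S   >
        [5,6] "from" : S/(S/N)
        [6,7] "ate" : S/N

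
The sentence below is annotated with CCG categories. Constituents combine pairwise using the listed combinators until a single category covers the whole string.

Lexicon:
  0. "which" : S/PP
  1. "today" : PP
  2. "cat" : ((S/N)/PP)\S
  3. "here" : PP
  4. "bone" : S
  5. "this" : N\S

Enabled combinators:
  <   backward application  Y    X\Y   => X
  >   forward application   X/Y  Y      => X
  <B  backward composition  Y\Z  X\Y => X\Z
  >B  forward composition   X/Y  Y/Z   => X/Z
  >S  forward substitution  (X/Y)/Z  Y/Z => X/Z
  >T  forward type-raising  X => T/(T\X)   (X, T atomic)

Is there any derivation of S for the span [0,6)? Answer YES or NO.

YES

[0,6] S   >
  [0,4] S/N   >
    [0,3] (S/N)/PP   <
      [0,2] S   >
        [0,1] "which" : S/PP
        [1,2] "today" : PP
      [2,3] "cat" : ((S/N)/PP)\S
    [3,4] "here" : PP
  [4,6] N   >
    [4,5] N/(N\S)   >T
      [4,5] "bone" : S
    [5,6] "this" : N\S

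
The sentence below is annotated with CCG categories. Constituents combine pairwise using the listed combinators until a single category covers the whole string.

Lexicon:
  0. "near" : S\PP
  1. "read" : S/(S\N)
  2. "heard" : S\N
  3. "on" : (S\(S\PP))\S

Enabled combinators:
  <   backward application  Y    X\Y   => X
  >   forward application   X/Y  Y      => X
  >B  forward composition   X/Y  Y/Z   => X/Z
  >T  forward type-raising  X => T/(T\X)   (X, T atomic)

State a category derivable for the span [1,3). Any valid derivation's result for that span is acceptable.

[0,4] S   <
  [0,1] "near" : S\PP
  [1,4] S\(S\PP)   <
    [1,3] S   >
      [1,2] "read" : S/(S\N)
      [2,3] "heard" : S\N
    [3,4] "on" : (S\(S\PP))\S

S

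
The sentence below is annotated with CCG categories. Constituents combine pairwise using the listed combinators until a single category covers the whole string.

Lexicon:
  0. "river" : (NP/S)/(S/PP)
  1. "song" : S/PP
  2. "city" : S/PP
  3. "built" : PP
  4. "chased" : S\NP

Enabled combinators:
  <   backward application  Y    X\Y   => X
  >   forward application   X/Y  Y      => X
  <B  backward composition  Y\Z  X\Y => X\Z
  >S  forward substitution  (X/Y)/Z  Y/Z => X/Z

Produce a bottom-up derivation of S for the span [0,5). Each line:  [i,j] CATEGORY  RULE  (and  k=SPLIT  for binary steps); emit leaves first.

[0,1] (NP/S)/(S/PP)  lex  "river"
[1,2] S/PP  lex  "song"
[0,2] NP/S  >  k=1
[2,3] S/PP  lex  "city"
[3,4] PP  lex  "built"
[2,4] S  >  k=3
[0,4] NP  >  k=2
[4,5] S\NP  lex  "chased"
[0,5] S  <  k=4

[0,5] S   <
  [0,4] NP   >
    [0,2] NP/S   >
      [0,1] "river" : (NP/S)/(S/PP)
      [1,2] "song" : S/PP
    [2,4] S   >
      [2,3] "city" : S/PP
      [3,4] "built" : PP
  [4,5] "chased" : S\NP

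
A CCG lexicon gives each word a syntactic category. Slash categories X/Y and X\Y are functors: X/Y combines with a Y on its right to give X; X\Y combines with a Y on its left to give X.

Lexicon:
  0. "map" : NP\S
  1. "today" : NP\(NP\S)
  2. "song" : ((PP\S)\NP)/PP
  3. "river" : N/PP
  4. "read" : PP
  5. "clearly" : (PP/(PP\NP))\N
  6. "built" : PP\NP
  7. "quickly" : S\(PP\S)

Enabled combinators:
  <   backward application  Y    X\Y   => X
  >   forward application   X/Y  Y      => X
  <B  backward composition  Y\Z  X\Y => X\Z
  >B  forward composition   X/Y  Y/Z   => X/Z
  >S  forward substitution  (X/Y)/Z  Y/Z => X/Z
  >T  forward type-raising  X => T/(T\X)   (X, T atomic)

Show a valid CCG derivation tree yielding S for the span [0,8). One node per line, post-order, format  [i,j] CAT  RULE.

[0,8] S   <
  [0,2] NP   <
    [0,1] "map" : NP\S
    [1,2] "today" : NP\(NP\S)
  [2,8] S\NP   <B
    [2,7] (PP\S)\NP   >
      [2,3] "song" : ((PP\S)\NP)/PP
      [3,7] PP   >
        [3,6] PP/(PP\NP)   <
          [3,5] N   >
            [3,4] "river" : N/PP
            [4,5] "read" : PP
          [5,6] "clearly" : (PP/(PP\NP))\N
        [6,7] "built" : PP\NP
    [7,8] "quickly" : S\(PP\S)

[0,1] NP\S  lex  "map"
[1,2] NP\(NP\S)  lex  "today"
[0,2] NP  <  k=1
[2,3] ((PP\S)\NP)/PP  lex  "song"
[3,4] N/PP  lex  "river"
[4,5] PP  lex  "read"
[3,5] N  >  k=4
[5,6] (PP/(PP\NP))\N  lex  "clearly"
[3,6] PP/(PP\NP)  <  k=5
[6,7] PP\NP  lex  "built"
[3,7] PP  >  k=6
[2,7] (PP\S)\NP  >  k=3
[7,8] S\(PP\S)  lex  "quickly"
[2,8] S\NP  <B  k=7
[0,8] S  <  k=2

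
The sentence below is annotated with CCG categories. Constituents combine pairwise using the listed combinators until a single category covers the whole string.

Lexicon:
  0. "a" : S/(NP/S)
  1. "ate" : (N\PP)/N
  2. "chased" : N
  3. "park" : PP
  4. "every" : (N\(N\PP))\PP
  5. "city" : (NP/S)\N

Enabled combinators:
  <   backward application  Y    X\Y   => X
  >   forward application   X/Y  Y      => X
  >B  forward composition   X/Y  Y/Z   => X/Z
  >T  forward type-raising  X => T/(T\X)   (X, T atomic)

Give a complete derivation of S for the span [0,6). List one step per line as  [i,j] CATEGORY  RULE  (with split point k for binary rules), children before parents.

[0,1] S/(NP/S)  lex  "a"
[1,2] (N\PP)/N  lex  "ate"
[2,3] N  lex  "chased"
[1,3] N\PP  >  k=2
[3,4] PP  lex  "park"
[4,5] (N\(N\PP))\PP  lex  "every"
[3,5] N\(N\PP)  <  k=4
[1,5] N  <  k=3
[5,6] (NP/S)\N  lex  "city"
[1,6] NP/S  <  k=5
[0,6] S  >  k=1

[0,6] S   >
  [0,1] "a" : S/(NP/S)
  [1,6] NP/S   <
    [1,5] N   <
      [1,3] N\PP   >
        [1,2] "ate" : (N\PP)/N
        [2,3] "chased" : N
      [3,5] N\(N\PP)   <
        [3,4] "park" : PP
        [4,5] "every" : (N\(N\PP))\PP
    [5,6] "city" : (NP/S)\N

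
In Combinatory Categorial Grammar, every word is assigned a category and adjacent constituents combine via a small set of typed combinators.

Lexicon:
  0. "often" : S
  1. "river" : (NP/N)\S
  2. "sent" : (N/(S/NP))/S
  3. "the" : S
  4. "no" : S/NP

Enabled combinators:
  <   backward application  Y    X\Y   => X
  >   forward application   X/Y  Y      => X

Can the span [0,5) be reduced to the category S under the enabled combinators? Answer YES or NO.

NO

S (NP/N)\S (N/(S/NP))/S S S/NP
CKY chart[0,5] = {NP}; S ∉ chart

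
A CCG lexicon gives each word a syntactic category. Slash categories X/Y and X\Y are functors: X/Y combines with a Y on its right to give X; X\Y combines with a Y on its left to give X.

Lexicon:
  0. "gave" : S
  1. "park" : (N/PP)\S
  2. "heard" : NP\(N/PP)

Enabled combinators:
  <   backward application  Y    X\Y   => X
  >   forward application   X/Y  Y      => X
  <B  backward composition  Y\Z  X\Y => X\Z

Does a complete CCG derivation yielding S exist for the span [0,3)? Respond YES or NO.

S (N/PP)\S NP\(N/PP)
CKY chart[0,3] = {NP}; S ∉ chart

NO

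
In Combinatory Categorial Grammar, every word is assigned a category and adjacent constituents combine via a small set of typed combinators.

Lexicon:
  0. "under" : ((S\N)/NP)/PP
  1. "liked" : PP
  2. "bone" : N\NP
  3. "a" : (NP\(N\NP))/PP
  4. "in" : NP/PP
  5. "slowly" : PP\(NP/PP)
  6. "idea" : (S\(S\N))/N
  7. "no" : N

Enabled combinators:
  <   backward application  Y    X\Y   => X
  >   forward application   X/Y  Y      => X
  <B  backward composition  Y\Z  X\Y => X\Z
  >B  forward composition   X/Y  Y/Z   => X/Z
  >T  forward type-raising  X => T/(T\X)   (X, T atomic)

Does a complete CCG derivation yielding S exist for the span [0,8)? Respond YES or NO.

[0,8] S   <
  [0,6] S\N   >
    [0,2] (S\N)/NP   >
      [0,1] "under" : ((S\N)/NP)/PP
      [1,2] "liked" : PP
    [2,6] NP   <
      [2,3] "bone" : N\NP
      [3,6] NP\(N\NP)   >
        [3,4] "a" : (NP\(N\NP))/PP
        [4,6] PP   <
          [4,5] "in" : NP/PP
          [5,6] "slowly" : PP\(NP/PP)
  [6,8] S\(S\N)   >
    [6,7] "idea" : (S\(S\N))/N
    [7,8] "no" : N

YES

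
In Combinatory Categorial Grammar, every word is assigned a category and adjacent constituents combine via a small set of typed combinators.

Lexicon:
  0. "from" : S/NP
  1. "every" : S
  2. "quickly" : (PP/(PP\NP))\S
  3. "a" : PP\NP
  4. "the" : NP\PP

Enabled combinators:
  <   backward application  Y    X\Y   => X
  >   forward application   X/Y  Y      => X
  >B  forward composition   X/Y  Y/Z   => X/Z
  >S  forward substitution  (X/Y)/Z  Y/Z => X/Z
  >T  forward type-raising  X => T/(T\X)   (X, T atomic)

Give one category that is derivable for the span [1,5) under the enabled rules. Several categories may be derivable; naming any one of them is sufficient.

NP

[0,5] S   >
  [0,1] "from" : S/NP
  [1,5] NP   <
    [1,4] PP   >
      [1,3] PP/(PP\NP)   <
        [1,2] "every" : S
        [2,3] "quickly" : (PP/(PP\NP))\S
      [3,4] "a" : PP\NP
    [4,5] "the" : NP\PP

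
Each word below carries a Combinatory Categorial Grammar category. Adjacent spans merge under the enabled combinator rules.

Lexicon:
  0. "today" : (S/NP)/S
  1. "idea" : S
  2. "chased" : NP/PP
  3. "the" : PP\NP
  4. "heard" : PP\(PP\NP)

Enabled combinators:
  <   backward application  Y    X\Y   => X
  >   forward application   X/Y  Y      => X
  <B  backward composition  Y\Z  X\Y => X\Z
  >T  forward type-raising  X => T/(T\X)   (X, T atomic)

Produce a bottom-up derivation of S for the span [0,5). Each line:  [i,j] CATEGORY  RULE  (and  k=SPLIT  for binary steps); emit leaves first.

[0,5] S   >
  [0,2] S/NP   >
    [0,1] "today" : (S/NP)/S
    [1,2] "idea" : S
  [2,5] NP   >
    [2,3] "chased" : NP/PP
    [3,5] PP   <
      [3,4] "the" : PP\NP
      [4,5] "heard" : PP\(PP\NP)

[0,1] (S/NP)/S  lex  "today"
[1,2] S  lex  "idea"
[0,2] S/NP  >  k=1
[2,3] NP/PP  lex  "chased"
[3,4] PP\NP  lex  "the"
[4,5] PP\(PP\NP)  lex  "heard"
[3,5] PP  <  k=4
[2,5] NP  >  k=3
[0,5] S  >  k=2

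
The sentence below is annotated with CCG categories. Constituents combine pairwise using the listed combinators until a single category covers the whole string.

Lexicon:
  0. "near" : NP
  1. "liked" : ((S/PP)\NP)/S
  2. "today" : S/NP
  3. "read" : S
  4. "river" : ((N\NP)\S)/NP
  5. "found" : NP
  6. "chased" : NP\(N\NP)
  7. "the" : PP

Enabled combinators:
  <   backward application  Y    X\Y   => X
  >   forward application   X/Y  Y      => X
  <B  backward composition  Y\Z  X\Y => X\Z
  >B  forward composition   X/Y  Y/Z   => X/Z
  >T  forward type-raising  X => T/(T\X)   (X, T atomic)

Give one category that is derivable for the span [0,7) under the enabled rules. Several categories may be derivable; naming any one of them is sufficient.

S/PP

[0,8] S   >
  [0,7] S/PP   <
    [0,1] "near" : NP
    [1,7] (S/PP)\NP   >
      [1,2] "liked" : ((S/PP)\NP)/S
      [2,7] S   >
        [2,3] "today" : S/NP
        [3,7] NP   <
          [3,4] "read" : S
          [4,7] NP\S   <B
            [4,6] (N\NP)\S   >
              [4,5] "river" : ((N\NP)\S)/NP
              [5,6] "found" : NP
            [6,7] "chased" : NP\(N\NP)
  [7,8] "the" : PP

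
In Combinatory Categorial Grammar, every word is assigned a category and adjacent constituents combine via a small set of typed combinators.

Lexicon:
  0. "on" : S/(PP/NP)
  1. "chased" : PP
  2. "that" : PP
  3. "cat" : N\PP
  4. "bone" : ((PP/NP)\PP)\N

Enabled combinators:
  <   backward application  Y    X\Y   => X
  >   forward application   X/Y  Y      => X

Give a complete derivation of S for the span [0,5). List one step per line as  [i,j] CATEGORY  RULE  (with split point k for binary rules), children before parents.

[0,1] S/(PP/NP)  lex  "on"
[1,2] PP  lex  "chased"
[2,3] PP  lex  "that"
[3,4] N\PP  lex  "cat"
[2,4] N  <  k=3
[4,5] ((PP/NP)\PP)\N  lex  "bone"
[2,5] (PP/NP)\PP  <  k=4
[1,5] PP/NP  <  k=2
[0,5] S  >  k=1

[0,5] S   >
  [0,1] "on" : S/(PP/NP)
  [1,5] PP/NP   <
    [1,2] "chased" : PP
    [2,5] (PP/NP)\PP   <
      [2,4] N   <
        [2,3] "that" : PP
        [3,4] "cat" : N\PP
      [4,5] "bone" : ((PP/NP)\PP)\N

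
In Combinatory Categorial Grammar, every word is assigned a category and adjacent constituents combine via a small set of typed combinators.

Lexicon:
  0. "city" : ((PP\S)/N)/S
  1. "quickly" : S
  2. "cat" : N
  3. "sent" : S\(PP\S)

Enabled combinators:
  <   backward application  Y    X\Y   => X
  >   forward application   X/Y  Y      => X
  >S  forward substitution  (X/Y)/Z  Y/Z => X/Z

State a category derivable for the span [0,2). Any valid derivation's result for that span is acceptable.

(PP\S)/N

[0,4] S   <
  [0,3] PP\S   >
    [0,2] (PP\S)/N   >
      [0,1] "city" : ((PP\S)/N)/S
      [1,2] "quickly" : S
    [2,3] "cat" : N
  [3,4] "sent" : S\(PP\S)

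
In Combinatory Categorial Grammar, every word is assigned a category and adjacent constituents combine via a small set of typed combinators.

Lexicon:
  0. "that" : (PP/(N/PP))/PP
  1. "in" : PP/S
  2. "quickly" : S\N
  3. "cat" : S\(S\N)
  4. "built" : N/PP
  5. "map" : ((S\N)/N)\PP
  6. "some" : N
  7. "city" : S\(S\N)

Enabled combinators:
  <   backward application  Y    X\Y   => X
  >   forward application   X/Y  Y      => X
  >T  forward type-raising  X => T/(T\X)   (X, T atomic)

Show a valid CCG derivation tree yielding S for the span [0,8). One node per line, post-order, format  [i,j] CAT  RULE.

[0,8] S   <
  [0,7] S\N   >
    [0,6] (S\N)/N   <
      [0,5] PP   >
        [0,4] PP/(N/PP)   >
          [0,1] "that" : (PP/(N/PP))/PP
          [1,4] PP   >
            [1,2] "in" : PP/S
            [2,4] S   <
              [2,3] "quickly" : S\N
              [3,4] "cat" : S\(S\N)
        [4,5] "built" : N/PP
      [5,6] "map" : ((S\N)/N)\PP
    [6,7] "some" : N
  [7,8] "city" : S\(S\N)

[0,1] (PP/(N/PP))/PP  lex  "that"
[1,2] PP/S  lex  "in"
[2,3] S\N  lex  "quickly"
[3,4] S\(S\N)  lex  "cat"
[2,4] S  <  k=3
[1,4] PP  >  k=2
[0,4] PP/(N/PP)  >  k=1
[4,5] N/PP  lex  "built"
[0,5] PP  >  k=4
[5,6] ((S\N)/N)\PP  lex  "map"
[0,6] (S\N)/N  <  k=5
[6,7] N  lex  "some"
[0,7] S\N  >  k=6
[7,8] S\(S\N)  lex  "city"
[0,8] S  <  k=7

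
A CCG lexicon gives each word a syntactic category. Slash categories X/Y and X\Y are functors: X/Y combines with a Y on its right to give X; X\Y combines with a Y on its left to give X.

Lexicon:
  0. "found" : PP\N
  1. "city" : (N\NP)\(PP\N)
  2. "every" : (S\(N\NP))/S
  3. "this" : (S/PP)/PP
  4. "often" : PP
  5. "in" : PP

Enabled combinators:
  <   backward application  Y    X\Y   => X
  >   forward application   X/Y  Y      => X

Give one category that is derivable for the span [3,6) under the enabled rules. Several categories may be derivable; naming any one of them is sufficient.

S

[0,6] S   <
  [0,2] N\NP   <
    [0,1] "found" : PP\N
    [1,2] "city" : (N\NP)\(PP\N)
  [2,6] S\(N\NP)   >
    [2,3] "every" : (S\(N\NP))/S
    [3,6] S   >
      [3,5] S/PP   >
        [3,4] "this" : (S/PP)/PP
        [4,5] "often" : PP
      [5,6] "in" : PP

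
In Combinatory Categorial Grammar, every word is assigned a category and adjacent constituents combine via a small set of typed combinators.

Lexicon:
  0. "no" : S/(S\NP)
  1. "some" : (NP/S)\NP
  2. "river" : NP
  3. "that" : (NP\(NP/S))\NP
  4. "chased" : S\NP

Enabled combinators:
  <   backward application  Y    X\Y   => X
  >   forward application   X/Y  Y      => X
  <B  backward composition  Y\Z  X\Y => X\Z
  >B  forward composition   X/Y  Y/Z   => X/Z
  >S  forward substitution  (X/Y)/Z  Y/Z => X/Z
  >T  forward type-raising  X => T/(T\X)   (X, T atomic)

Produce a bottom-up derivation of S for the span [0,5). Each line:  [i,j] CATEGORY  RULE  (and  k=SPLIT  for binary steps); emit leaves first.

[0,5] S   >
  [0,1] "no" : S/(S\NP)
  [1,5] S\NP   <B
    [1,4] NP\NP   <B
      [1,2] "some" : (NP/S)\NP
      [2,4] NP\(NP/S)   <
        [2,3] "river" : NP
        [3,4] "that" : (NP\(NP/S))\NP
    [4,5] "chased" : S\NP

[0,1] S/(S\NP)  lex  "no"
[1,2] (NP/S)\NP  lex  "some"
[2,3] NP  lex  "river"
[3,4] (NP\(NP/S))\NP  lex  "that"
[2,4] NP\(NP/S)  <  k=3
[1,4] NP\NP  <B  k=2
[4,5] S\NP  lex  "chased"
[1,5] S\NP  <B  k=4
[0,5] S  >  k=1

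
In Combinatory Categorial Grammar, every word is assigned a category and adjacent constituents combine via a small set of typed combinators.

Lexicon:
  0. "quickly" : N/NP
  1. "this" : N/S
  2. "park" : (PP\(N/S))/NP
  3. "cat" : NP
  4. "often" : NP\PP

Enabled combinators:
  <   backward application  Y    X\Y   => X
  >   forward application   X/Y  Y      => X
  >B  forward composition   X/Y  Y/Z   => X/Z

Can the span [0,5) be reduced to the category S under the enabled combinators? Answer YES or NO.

N/NP N/S (PP\(N/S))/NP NP NP\PP
CKY chart[0,5] = {N}; S ∉ chart

NO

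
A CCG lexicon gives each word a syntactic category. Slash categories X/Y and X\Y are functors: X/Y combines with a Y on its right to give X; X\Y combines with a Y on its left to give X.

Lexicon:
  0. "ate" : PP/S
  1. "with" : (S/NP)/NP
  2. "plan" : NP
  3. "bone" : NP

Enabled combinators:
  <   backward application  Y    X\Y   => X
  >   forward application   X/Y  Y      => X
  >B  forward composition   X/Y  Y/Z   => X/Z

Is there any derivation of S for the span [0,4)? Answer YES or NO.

PP/S (S/NP)/NP NP NP
CKY chart[0,4] = {PP}; S ∉ chart

NO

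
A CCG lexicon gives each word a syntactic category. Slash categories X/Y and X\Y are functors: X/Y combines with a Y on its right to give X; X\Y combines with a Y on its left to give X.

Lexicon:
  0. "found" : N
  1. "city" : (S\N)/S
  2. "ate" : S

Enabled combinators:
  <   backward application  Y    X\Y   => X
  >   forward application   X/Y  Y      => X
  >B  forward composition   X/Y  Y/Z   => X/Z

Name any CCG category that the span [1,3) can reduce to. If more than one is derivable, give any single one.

[0,3] S   <
  [0,1] "found" : N
  [1,3] S\N   >
    [1,2] "city" : (S\N)/S
    [2,3] "ate" : S

S\N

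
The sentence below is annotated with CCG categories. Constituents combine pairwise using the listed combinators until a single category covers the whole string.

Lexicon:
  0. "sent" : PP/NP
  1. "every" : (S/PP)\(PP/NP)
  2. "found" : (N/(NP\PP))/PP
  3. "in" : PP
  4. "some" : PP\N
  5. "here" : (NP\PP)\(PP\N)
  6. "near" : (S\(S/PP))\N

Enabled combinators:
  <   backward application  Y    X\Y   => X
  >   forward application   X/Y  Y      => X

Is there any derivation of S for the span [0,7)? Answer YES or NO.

YES

[0,7] S   <
  [0,2] S/PP   <
    [0,1] "sent" : PP/NP
    [1,2] "every" : (S/PP)\(PP/NP)
  [2,7] S\(S/PP)   <
    [2,6] N   >
      [2,4] N/(NP\PP)   >
        [2,3] "found" : (N/(NP\PP))/PP
        [3,4] "in" : PP
      [4,6] NP\PP   <
        [4,5] "some" : PP\N
        [5,6] "here" : (NP\PP)\(PP\N)
    [6,7] "near" : (S\(S/PP))\N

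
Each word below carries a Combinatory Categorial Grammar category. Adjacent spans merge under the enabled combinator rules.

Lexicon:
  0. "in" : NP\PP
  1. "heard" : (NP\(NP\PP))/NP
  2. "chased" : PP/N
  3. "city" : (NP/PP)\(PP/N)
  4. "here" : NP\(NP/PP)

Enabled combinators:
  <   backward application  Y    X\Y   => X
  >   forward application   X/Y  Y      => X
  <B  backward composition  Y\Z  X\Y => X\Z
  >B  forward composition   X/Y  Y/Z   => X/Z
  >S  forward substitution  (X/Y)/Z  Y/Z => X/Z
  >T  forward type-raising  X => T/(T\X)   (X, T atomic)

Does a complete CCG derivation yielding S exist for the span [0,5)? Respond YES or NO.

NP\PP (NP\(NP\PP))/NP PP/N (NP/PP)\(PP/N) NP\(NP/PP)
CKY chart[0,5] = {N/(N\NP), NP, NP/(NP\NP), PP/(PP\NP), S/(S\NP)}; S ∉ chart

NO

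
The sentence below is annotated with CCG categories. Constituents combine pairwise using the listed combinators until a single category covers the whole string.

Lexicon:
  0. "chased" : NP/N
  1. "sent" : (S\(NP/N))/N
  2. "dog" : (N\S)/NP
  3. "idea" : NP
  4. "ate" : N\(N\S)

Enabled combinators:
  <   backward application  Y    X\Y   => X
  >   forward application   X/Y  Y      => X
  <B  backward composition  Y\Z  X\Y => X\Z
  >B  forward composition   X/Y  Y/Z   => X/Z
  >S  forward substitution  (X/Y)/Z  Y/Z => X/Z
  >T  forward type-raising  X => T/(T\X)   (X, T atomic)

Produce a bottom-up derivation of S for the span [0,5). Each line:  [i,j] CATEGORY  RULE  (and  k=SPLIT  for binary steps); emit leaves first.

[0,5] S   <
  [0,1] "chased" : NP/N
  [1,5] S\(NP/N)   >
    [1,2] "sent" : (S\(NP/N))/N
    [2,5] N   <
      [2,4] N\S   >
        [2,3] "dog" : (N\S)/NP
        [3,4] "idea" : NP
      [4,5] "ate" : N\(N\S)

[0,1] NP/N  lex  "chased"
[1,2] (S\(NP/N))/N  lex  "sent"
[2,3] (N\S)/NP  lex  "dog"
[3,4] NP  lex  "idea"
[2,4] N\S  >  k=3
[4,5] N\(N\S)  lex  "ate"
[2,5] N  <  k=4
[1,5] S\(NP/N)  >  k=2
[0,5] S  <  k=1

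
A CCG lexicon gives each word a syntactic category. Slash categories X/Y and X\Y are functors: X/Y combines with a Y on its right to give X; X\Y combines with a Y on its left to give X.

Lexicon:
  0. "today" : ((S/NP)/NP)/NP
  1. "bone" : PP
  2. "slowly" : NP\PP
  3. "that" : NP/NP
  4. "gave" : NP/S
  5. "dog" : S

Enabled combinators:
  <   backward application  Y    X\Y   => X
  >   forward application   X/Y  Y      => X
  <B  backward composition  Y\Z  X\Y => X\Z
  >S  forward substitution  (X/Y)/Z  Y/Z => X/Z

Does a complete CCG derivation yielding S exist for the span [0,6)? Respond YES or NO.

[0,6] S   >
  [0,4] S/NP   >S
    [0,3] (S/NP)/NP   >
      [0,1] "today" : ((S/NP)/NP)/NP
      [1,3] NP   <
        [1,2] "bone" : PP
        [2,3] "slowly" : NP\PP
    [3,4] "that" : NP/NP
  [4,6] NP   >
    [4,5] "gave" : NP/S
    [5,6] "dog" : S

YES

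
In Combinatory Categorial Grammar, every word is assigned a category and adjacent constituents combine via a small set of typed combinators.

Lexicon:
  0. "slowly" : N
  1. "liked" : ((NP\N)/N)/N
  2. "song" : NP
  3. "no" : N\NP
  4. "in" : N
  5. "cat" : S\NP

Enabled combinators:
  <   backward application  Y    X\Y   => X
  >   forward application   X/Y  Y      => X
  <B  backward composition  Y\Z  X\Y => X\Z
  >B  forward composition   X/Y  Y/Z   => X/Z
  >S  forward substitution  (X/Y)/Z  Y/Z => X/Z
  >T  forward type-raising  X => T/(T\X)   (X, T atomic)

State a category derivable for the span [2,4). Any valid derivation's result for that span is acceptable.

[0,6] S   <
  [0,1] "slowly" : N
  [1,6] S\N   <B
    [1,5] NP\N   >
      [1,4] (NP\N)/N   >
        [1,2] "liked" : ((NP\N)/N)/N
        [2,4] N   <
          [2,3] "song" : NP
          [3,4] "no" : N\NP
      [4,5] "in" : N
    [5,6] "cat" : S\NP

N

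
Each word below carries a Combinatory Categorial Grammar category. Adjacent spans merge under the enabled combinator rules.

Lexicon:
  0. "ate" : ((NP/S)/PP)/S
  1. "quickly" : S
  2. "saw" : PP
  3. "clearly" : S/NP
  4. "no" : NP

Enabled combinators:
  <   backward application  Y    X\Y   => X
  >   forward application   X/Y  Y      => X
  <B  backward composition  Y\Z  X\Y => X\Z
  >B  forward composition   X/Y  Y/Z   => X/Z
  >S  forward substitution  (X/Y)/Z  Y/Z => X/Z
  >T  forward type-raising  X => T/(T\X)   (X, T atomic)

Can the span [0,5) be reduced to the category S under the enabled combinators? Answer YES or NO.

NO

((NP/S)/PP)/S S PP S/NP NP
CKY chart[0,5] = {N/(N\NP), NP, NP/(NP\NP), NP/(S\S), PP/(PP\NP), S/(S\NP)}; S ∉ chart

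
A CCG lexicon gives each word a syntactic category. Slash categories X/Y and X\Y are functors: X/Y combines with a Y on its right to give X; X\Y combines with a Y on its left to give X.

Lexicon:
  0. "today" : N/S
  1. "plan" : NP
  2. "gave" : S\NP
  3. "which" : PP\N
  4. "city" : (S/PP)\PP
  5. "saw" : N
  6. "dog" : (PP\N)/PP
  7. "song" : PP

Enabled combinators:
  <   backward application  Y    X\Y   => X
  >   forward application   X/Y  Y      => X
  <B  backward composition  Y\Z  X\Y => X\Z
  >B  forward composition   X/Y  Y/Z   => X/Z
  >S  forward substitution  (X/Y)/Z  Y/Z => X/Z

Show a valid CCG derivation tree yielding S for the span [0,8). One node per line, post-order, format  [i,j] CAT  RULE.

[0,8] S   >
  [0,5] S/PP   <
    [0,4] PP   <
      [0,3] N   >
        [0,1] "today" : N/S
        [1,3] S   <
          [1,2] "plan" : NP
          [2,3] "gave" : S\NP
      [3,4] "which" : PP\N
    [4,5] "city" : (S/PP)\PP
  [5,8] PP   <
    [5,6] "saw" : N
    [6,8] PP\N   >
      [6,7] "dog" : (PP\N)/PP
      [7,8] "song" : PP

[0,1] N/S  lex  "today"
[1,2] NP  lex  "plan"
[2,3] S\NP  lex  "gave"
[1,3] S  <  k=2
[0,3] N  >  k=1
[3,4] PP\N  lex  "which"
[0,4] PP  <  k=3
[4,5] (S/PP)\PP  lex  "city"
[0,5] S/PP  <  k=4
[5,6] N  lex  "saw"
[6,7] (PP\N)/PP  lex  "dog"
[7,8] PP  lex  "song"
[6,8] PP\N  >  k=7
[5,8] PP  <  k=6
[0,8] S  >  k=5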